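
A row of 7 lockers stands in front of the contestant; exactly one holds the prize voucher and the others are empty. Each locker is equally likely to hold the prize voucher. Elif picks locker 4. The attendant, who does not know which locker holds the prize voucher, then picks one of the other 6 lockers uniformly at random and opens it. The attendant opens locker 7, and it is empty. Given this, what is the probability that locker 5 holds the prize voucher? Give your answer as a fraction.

1/6

Condition on the true location of the prize voucher.
If it is in any of lockers 1, 2, 3, 4, 5, and 6 (prior 1/7 each): the attendant picks locker 7 with probability 1/6 regardless, and it is not the prize; weight (1/7)·(1/6) = 1/42 each.
If it is in locker 7 (prior 1/7): the attendant opened locker 7, so this case is ruled out; weight (1/7)·0 = 0.
The weights sum to 1/7.
So P(the prize voucher in locker 5 | the attendant opened locker 7) = (1/42) / (1/7) = 1/6.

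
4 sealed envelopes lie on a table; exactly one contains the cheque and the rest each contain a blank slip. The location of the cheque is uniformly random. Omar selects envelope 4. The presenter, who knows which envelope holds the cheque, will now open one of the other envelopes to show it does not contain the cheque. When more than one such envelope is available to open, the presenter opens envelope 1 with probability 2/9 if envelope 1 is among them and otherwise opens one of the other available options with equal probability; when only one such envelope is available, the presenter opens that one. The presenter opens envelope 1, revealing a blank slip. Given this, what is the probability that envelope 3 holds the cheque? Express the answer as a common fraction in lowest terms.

Consider each possible location of the cheque in turn.
If it is in envelope 1 (prior 1/4): the presenter opened envelope 1, so this case is ruled out; weight (1/4)·0 = 0.
If it is in any of envelopes 2, 3, and 4 (prior 1/4 each): envelope 1 is available, opened with probability 2/9; weight (1/4)·(2/9) = 1/18 each.
The weights sum to 1/6.
So P(the cheque in envelope 3 | the presenter opened envelope 1) = (1/18) / (1/6) = 1/3.

1/3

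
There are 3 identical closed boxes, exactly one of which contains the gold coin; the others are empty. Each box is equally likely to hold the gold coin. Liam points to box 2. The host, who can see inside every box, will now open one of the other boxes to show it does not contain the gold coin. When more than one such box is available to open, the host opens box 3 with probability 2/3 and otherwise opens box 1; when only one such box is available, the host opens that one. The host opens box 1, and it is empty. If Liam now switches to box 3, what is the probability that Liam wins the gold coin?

Consider each possible location of the gold coin in turn.
If it is in box 1 (prior 1/3): the host opened box 1, so this case is ruled out; weight (1/3)·0 = 0.
If it is in box 2 (prior 1/3): box 3 is available but not opened, probability 1/3; weight (1/3)·(1/3) = 1/9.
If it is in box 3 (prior 1/3): only box 1 is available, probability 1; weight (1/3)·1 = 1/3.
The weights sum to 4/9.
So P(the gold coin in box 3 | the host opened box 1) = (1/3) / (4/9) = 3/4.

3/4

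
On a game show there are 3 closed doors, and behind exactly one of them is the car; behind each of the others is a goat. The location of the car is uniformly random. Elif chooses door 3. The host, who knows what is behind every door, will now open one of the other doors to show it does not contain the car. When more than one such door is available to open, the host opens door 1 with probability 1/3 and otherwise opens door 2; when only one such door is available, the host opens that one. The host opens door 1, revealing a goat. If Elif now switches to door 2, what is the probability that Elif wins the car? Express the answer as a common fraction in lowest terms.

Condition on the true location of the car.
If it is behind door 1 (prior 1/3): the host opened door 1, so this case is ruled out; weight (1/3)·0 = 0.
If it is behind door 2 (prior 1/3): only door 1 is available, probability 1; weight (1/3)·1 = 1/3.
If it is behind door 3 (prior 1/3): door 1 is available, opened with probability 1/3; weight (1/3)·(1/3) = 1/9.
The weights sum to 4/9.
So P(the car behind door 2 | the host opened door 1) = (1/3) / (4/9) = 3/4.

3/4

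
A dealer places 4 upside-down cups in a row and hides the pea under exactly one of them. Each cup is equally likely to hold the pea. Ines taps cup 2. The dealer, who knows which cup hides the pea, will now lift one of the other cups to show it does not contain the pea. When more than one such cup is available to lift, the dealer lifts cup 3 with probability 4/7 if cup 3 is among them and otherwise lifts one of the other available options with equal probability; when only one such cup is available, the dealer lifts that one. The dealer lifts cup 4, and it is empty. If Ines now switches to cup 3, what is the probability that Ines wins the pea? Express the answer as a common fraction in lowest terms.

Condition on the true location of the pea.
If it is under cup 1 (prior 1/4): cup 3 is available but not opened, probability 3/7; weight (1/4)·(3/7) = 3/28.
If it is under cup 2 (prior 1/4): cup 3 is available but not opened; cup 4 gets probability (1 − 4/7)/2 = 3/14; weight (1/4)·(3/14) = 3/56.
If it is under cup 3 (prior 1/4): cup 3 holds the prize so is unavailable; the dealer chooses uniformly among the 2 others, probability 1/2; weight (1/4)·(1/2) = 1/8.
If it is under cup 4 (prior 1/4): the dealer opened cup 4, so this case is ruled out; weight (1/4)·0 = 0.
The weights sum to 2/7.
So P(the pea under cup 3 | the dealer opened cup 4) = (1/8) / (2/7) = 7/16.

7/16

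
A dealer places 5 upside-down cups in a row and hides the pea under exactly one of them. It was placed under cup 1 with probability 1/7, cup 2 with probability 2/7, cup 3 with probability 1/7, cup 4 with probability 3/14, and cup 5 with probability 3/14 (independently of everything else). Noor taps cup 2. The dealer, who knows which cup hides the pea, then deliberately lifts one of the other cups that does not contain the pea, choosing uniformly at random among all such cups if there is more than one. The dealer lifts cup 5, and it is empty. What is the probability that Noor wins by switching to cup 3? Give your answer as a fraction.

1/5

Apply Bayes' rule, conditioning on where the pea actually is.
If it is under either of cups 1 and 3 (prior 1/7 each): the dealer has 3 equally likely choices, so probability 1/3; weight (1/7)·(1/3) = 1/21 each.
If it is under cup 2 (prior 2/7): the dealer has 4 equally likely choices, so probability 1/4; weight (2/7)·(1/4) = 1/14.
If it is under cup 4 (prior 3/14): the dealer has 3 equally likely choices, so probability 1/3; weight (3/14)·(1/3) = 1/14.
If it is under cup 5 (prior 3/14): the dealer opened cup 5, so this case is ruled out; weight (3/14)·0 = 0.
The weights sum to 5/21.
So P(the pea under cup 3 | the dealer opened cup 5) = (1/21) / (5/21) = 1/5.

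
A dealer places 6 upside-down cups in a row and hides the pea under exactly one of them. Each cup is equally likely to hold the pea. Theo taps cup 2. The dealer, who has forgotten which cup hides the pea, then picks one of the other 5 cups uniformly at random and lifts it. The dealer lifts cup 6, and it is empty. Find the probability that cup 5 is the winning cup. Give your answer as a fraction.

Apply Bayes' rule, conditioning on where the pea actually is.
If it is under any of cups 1, 2, 3, 4, and 5 (prior 1/6 each): the dealer picks cup 6 with probability 1/5 regardless, and it is not the prize; weight (1/6)·(1/5) = 1/30 each.
If it is under cup 6 (prior 1/6): the dealer opened cup 6, so this case is ruled out; weight (1/6)·0 = 0.
The weights sum to 1/6.
So P(the pea under cup 5 | the dealer opened cup 6) = (1/30) / (1/6) = 1/5.

1/5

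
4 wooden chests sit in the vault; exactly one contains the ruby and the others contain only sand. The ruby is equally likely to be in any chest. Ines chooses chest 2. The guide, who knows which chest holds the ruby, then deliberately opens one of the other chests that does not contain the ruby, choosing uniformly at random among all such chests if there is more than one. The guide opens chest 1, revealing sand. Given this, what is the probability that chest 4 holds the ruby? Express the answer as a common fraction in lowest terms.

Apply Bayes' rule, conditioning on where the ruby actually is.
If it is in chest 1 (prior 1/4): the guide opened chest 1, so this case is ruled out; weight (1/4)·0 = 0.
If it is in chest 2 (prior 1/4): the guide has 3 equally likely choices, so probability 1/3; weight (1/4)·(1/3) = 1/12.
If it is in either of chests 3 and 4 (prior 1/4 each): the guide has 2 equally likely choices, so probability 1/2; weight (1/4)·(1/2) = 1/8 each.
The weights sum to 1/3.
So P(the ruby in chest 4 | the guide opened chest 1) = (1/8) / (1/3) = 3/8.

3/8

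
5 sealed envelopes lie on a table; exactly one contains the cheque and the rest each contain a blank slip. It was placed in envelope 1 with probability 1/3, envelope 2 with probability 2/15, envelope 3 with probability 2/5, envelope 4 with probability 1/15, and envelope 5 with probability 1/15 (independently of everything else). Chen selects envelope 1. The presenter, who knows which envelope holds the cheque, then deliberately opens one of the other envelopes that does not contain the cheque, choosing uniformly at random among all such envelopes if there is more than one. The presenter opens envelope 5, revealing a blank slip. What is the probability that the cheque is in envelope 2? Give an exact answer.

Condition on the true location of the cheque.
If it is in envelope 1 (prior 1/3): the presenter has 4 equally likely choices, so probability 1/4; weight (1/3)·(1/4) = 1/12.
If it is in envelope 2 (prior 2/15): the presenter has 3 equally likely choices, so probability 1/3; weight (2/15)·(1/3) = 2/45.
If it is in envelope 3 (prior 2/5): the presenter has 3 equally likely choices, so probability 1/3; weight (2/5)·(1/3) = 2/15.
If it is in envelope 4 (prior 1/15): the presenter has 3 equally likely choices, so probability 1/3; weight (1/15)·(1/3) = 1/45.
If it is in envelope 5 (prior 1/15): the presenter opened envelope 5, so this case is ruled out; weight (1/15)·0 = 0.
The weights sum to 17/60.
So P(the cheque in envelope 2 | the presenter opened envelope 5) = (2/45) / (17/60) = 8/51.

8/51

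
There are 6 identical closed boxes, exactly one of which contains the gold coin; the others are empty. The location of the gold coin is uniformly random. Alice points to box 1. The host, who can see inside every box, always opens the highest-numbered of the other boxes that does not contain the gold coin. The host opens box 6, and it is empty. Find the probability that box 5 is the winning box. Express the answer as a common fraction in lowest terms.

Consider each possible location of the gold coin in turn.
If it is in any of boxes 1, 2, 3, 4, and 5 (prior 1/6 each): box 6 is the highest-numbered option available, probability 1; weight (1/6)·1 = 1/6 each.
If it is in box 6 (prior 1/6): the host opened box 6, so this case is ruled out; weight (1/6)·0 = 0.
The weights sum to 5/6.
So P(the gold coin in box 5 | the host opened box 6) = (1/6) / (5/6) = 1/5.

1/5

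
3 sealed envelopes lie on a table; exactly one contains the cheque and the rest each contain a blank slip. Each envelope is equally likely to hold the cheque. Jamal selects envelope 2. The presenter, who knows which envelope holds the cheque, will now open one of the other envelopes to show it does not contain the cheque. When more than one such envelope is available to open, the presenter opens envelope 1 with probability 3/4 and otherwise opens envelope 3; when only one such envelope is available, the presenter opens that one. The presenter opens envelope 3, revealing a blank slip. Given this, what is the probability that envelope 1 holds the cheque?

4/5

Consider each possible location of the cheque in turn.
If it is in envelope 1 (prior 1/3): only envelope 3 is available, probability 1; weight (1/3)·1 = 1/3.
If it is in envelope 2 (prior 1/3): envelope 1 is available but not opened, probability 1/4; weight (1/3)·(1/4) = 1/12.
If it is in envelope 3 (prior 1/3): the presenter opened envelope 3, so this case is ruled out; weight (1/3)·0 = 0.
The weights sum to 5/12.
So P(the cheque in envelope 1 | the presenter opened envelope 3) = (1/3) / (5/12) = 4/5.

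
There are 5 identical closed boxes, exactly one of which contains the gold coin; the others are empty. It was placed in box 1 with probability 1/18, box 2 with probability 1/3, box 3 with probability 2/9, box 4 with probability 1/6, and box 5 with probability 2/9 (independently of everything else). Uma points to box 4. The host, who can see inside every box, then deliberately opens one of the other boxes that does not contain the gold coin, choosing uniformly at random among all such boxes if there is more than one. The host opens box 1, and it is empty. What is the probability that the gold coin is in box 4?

Consider each possible location of the gold coin in turn.
If it is in box 1 (prior 1/18): the host opened box 1, so this case is ruled out; weight (1/18)·0 = 0.
If it is in box 2 (prior 1/3): the host has 3 equally likely choices, so probability 1/3; weight (1/3)·(1/3) = 1/9.
If it is in either of boxes 3 and 5 (prior 2/9 each): the host has 3 equally likely choices, so probability 1/3; weight (2/9)·(1/3) = 2/27 each.
If it is in box 4 (prior 1/6): the host has 4 equally likely choices, so probability 1/4; weight (1/6)·(1/4) = 1/24.
The weights sum to 65/216.
So P(the gold coin in box 4 | the host opened box 1) = (1/24) / (65/216) = 9/65.

9/65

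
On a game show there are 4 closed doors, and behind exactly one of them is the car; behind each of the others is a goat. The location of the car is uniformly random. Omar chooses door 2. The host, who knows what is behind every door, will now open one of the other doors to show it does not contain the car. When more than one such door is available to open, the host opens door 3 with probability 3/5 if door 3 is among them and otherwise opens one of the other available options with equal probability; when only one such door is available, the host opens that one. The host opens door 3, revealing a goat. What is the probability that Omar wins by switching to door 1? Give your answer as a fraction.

1/3

Apply Bayes' rule, conditioning on where the car actually is.
If it is behind any of doors 1, 2, and 4 (prior 1/4 each): door 3 is available, opened with probability 3/5; weight (1/4)·(3/5) = 3/20 each.
If it is behind door 3 (prior 1/4): the host opened door 3, so this case is ruled out; weight (1/4)·0 = 0.
The weights sum to 9/20.
So P(the car behind door 1 | the host opened door 3) = (3/20) / (9/20) = 1/3.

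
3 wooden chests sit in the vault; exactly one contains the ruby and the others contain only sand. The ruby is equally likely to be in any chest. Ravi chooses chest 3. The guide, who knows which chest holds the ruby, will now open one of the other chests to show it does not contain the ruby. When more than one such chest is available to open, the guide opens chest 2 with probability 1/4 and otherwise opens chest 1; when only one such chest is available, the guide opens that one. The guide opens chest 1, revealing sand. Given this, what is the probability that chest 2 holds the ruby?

Consider each possible location of the ruby in turn.
If it is in chest 1 (prior 1/3): the guide opened chest 1, so this case is ruled out; weight (1/3)·0 = 0.
If it is in chest 2 (prior 1/3): only chest 1 is available, probability 1; weight (1/3)·1 = 1/3.
If it is in chest 3 (prior 1/3): chest 2 is available but not opened, probability 3/4; weight (1/3)·(3/4) = 1/4.
The weights sum to 7/12.
So P(the ruby in chest 2 | the guide opened chest 1) = (1/3) / (7/12) = 4/7.

4/7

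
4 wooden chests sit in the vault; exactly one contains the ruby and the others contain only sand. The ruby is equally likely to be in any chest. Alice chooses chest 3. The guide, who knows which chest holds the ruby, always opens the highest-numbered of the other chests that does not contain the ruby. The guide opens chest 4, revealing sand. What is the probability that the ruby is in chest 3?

1/3

Condition on the true location of the ruby.
If it is in any of chests 1, 2, and 3 (prior 1/4 each): chest 4 is the highest-numbered option available, probability 1; weight (1/4)·1 = 1/4 each.
If it is in chest 4 (prior 1/4): the guide opened chest 4, so this case is ruled out; weight (1/4)·0 = 0.
The weights sum to 3/4.
So P(the ruby in chest 3 | the guide opened chest 4) = (1/4) / (3/4) = 1/3.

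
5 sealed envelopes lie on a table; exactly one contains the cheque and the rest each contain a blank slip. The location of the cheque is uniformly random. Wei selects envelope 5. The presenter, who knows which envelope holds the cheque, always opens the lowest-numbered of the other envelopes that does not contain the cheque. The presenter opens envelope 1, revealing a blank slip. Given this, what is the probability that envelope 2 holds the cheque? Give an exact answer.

1/4

Condition on the true location of the cheque.
If it is in envelope 1 (prior 1/5): the presenter opened envelope 1, so this case is ruled out; weight (1/5)·0 = 0.
If it is in any of envelopes 2, 3, 4, and 5 (prior 1/5 each): envelope 1 is the lowest-numbered option available, probability 1; weight (1/5)·1 = 1/5 each.
The weights sum to 4/5.
So P(the cheque in envelope 2 | the presenter opened envelope 1) = (1/5) / (4/5) = 1/4.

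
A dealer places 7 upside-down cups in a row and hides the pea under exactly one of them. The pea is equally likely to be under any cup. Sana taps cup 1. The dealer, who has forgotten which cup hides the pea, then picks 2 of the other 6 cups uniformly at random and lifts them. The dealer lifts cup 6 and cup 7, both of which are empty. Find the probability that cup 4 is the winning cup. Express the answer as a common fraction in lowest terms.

1/5

Apply Bayes' rule, conditioning on where the pea actually is.
If it is under any of cups 1, 2, 3, 4, and 5 (prior 1/7 each): the dealer picks exactly this set with probability 1/15 regardless, and none is the prize; weight (1/7)·(1/15) = 1/105 each.
If it is under either of cups 6 and 7 (prior 1/7 each): that cup was opened and seen not to hold the prize — ruled out; weight (1/7)·0 = 0 each.
The weights sum to 1/21.
So P(the pea under cup 4 | the dealer opened cup 6 and cup 7) = (1/105) / (1/21) = 1/5.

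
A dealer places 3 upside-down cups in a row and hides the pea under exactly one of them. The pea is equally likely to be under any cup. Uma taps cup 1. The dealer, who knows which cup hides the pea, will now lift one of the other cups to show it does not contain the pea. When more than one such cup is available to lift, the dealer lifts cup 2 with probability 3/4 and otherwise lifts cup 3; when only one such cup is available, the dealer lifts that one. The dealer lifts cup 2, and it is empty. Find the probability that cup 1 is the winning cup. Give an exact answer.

3/7

Condition on the true location of the pea.
If it is under cup 1 (prior 1/3): cup 2 is available, opened with probability 3/4; weight (1/3)·(3/4) = 1/4.
If it is under cup 2 (prior 1/3): the dealer opened cup 2, so this case is ruled out; weight (1/3)·0 = 0.
If it is under cup 3 (prior 1/3): only cup 2 is available, probability 1; weight (1/3)·1 = 1/3.
The weights sum to 7/12.
So P(the pea under cup 1 | the dealer opened cup 2) = (1/4) / (7/12) = 3/7.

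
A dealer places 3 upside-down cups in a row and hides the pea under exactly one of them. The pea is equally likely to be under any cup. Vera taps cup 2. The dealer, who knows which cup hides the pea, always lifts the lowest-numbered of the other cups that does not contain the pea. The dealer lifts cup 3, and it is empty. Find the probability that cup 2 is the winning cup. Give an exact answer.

0

Condition on the true location of the pea.
If it is under cup 1 (prior 1/3): cup 3 is the lowest-numbered option available, probability 1; weight (1/3)·1 = 1/3.
If it is under cup 2 (prior 1/3): the dealer would have opened cup 1 instead, probability 0; weight (1/3)·0 = 0.
If it is under cup 3 (prior 1/3): the dealer opened cup 3, so this case is ruled out; weight (1/3)·0 = 0.
The weights sum to 1/3.
So P(the pea under cup 2 | the dealer opened cup 3) = 0 / (1/3) = 0.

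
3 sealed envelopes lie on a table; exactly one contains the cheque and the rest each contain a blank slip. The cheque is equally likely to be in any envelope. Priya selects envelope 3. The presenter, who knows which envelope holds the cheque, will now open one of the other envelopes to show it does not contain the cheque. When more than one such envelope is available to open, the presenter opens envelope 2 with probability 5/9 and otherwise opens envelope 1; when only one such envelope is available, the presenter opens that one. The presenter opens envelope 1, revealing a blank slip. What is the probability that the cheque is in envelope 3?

Consider each possible location of the cheque in turn.
If it is in envelope 1 (prior 1/3): the presenter opened envelope 1, so this case is ruled out; weight (1/3)·0 = 0.
If it is in envelope 2 (prior 1/3): only envelope 1 is available, probability 1; weight (1/3)·1 = 1/3.
If it is in envelope 3 (prior 1/3): envelope 2 is available but not opened, probability 4/9; weight (1/3)·(4/9) = 4/27.
The weights sum to 13/27.
So P(the cheque in envelope 3 | the presenter opened envelope 1) = (4/27) / (13/27) = 4/13.

4/13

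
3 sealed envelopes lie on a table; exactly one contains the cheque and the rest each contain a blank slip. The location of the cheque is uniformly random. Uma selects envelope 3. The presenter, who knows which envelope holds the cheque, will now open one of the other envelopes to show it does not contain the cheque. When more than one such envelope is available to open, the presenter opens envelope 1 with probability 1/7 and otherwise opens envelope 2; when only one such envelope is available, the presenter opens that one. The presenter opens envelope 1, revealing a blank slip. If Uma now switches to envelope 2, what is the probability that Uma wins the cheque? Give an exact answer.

Consider each possible location of the cheque in turn.
If it is in envelope 1 (prior 1/3): the presenter opened envelope 1, so this case is ruled out; weight (1/3)·0 = 0.
If it is in envelope 2 (prior 1/3): only envelope 1 is available, probability 1; weight (1/3)·1 = 1/3.
If it is in envelope 3 (prior 1/3): envelope 1 is available, opened with probability 1/7; weight (1/3)·(1/7) = 1/21.
The weights sum to 8/21.
So P(the cheque in envelope 2 | the presenter opened envelope 1) = (1/3) / (8/21) = 7/8.

7/8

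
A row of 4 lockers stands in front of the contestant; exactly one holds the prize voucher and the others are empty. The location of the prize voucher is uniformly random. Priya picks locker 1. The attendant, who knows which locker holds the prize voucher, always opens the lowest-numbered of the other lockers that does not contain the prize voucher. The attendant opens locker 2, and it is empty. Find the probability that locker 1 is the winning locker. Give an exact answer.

Apply Bayes' rule, conditioning on where the prize voucher actually is.
If it is in any of lockers 1, 3, and 4 (prior 1/4 each): locker 2 is the lowest-numbered option available, probability 1; weight (1/4)·1 = 1/4 each.
If it is in locker 2 (prior 1/4): the attendant opened locker 2, so this case is ruled out; weight (1/4)·0 = 0.
The weights sum to 3/4.
So P(the prize voucher in locker 1 | the attendant opened locker 2) = (1/4) / (3/4) = 1/3.

1/3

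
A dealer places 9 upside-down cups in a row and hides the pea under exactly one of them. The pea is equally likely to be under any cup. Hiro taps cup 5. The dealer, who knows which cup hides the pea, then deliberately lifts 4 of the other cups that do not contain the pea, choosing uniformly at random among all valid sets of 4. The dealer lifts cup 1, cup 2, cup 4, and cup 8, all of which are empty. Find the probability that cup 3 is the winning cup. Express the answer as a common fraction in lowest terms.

2/9

Condition on the true location of the pea.
If it is under any of cups 1, 2, 4, and 8 (prior 1/9 each): that cup was opened and seen not to hold the prize — ruled out; weight (1/9)·0 = 0 each.
If it is under any of cups 3, 6, 7, and 9 (prior 1/9 each): the dealer has 35 equally likely choices, so probability 1/35; weight (1/9)·(1/35) = 1/315 each.
If it is under cup 5 (prior 1/9): the dealer has 70 equally likely choices, so probability 1/70; weight (1/9)·(1/70) = 1/630.
The weights sum to 1/70.
So P(the pea under cup 3 | the dealer opened cup 1, cup 2, cup 4, and cup 8) = (1/315) / (1/70) = 2/9.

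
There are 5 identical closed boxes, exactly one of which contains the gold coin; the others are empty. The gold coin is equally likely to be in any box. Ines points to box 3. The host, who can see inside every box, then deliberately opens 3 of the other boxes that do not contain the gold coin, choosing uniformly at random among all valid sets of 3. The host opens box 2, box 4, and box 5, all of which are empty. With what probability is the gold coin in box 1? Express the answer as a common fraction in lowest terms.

4/5

Apply Bayes' rule, conditioning on where the gold coin actually is.
If it is in box 1 (prior 1/5): the host has no choice, probability 1; weight (1/5)·1 = 1/5.
If it is in any of boxes 2, 4, and 5 (prior 1/5 each): that box was opened and seen not to hold the prize — ruled out; weight (1/5)·0 = 0 each.
If it is in box 3 (prior 1/5): the host has 4 equally likely choices, so probability 1/4; weight (1/5)·(1/4) = 1/20.
The weights sum to 1/4.
So P(the gold coin in box 1 | the host opened box 2, box 4, and box 5) = (1/5) / (1/4) = 4/5.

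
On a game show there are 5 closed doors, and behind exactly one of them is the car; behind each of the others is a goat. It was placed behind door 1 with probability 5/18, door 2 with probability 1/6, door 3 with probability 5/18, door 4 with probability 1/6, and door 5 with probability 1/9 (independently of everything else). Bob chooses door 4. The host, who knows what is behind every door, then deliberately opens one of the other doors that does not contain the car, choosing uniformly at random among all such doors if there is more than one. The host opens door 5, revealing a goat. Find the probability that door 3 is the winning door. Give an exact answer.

Apply Bayes' rule, conditioning on where the car actually is.
If it is behind either of doors 1 and 3 (prior 5/18 each): the host has 3 equally likely choices, so probability 1/3; weight (5/18)·(1/3) = 5/54 each.
If it is behind door 2 (prior 1/6): the host has 3 equally likely choices, so probability 1/3; weight (1/6)·(1/3) = 1/18.
If it is behind door 4 (prior 1/6): the host has 4 equally likely choices, so probability 1/4; weight (1/6)·(1/4) = 1/24.
If it is behind door 5 (prior 1/9): the host opened door 5, so this case is ruled out; weight (1/9)·0 = 0.
The weights sum to 61/216.
So P(the car behind door 3 | the host opened door 5) = (5/54) / (61/216) = 20/61.

20/61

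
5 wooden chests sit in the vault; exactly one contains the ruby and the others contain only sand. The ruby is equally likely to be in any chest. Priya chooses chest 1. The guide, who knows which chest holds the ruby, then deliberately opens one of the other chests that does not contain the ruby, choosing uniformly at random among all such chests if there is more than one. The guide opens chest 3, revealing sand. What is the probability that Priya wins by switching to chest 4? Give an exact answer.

Apply Bayes' rule, conditioning on where the ruby actually is.
If it is in chest 1 (prior 1/5): the guide has 4 equally likely choices, so probability 1/4; weight (1/5)·(1/4) = 1/20.
If it is in any of chests 2, 4, and 5 (prior 1/5 each): the guide has 3 equally likely choices, so probability 1/3; weight (1/5)·(1/3) = 1/15 each.
If it is in chest 3 (prior 1/5): the guide opened chest 3, so this case is ruled out; weight (1/5)·0 = 0.
The weights sum to 1/4.
So P(the ruby in chest 4 | the guide opened chest 3) = (1/15) / (1/4) = 4/15.

4/15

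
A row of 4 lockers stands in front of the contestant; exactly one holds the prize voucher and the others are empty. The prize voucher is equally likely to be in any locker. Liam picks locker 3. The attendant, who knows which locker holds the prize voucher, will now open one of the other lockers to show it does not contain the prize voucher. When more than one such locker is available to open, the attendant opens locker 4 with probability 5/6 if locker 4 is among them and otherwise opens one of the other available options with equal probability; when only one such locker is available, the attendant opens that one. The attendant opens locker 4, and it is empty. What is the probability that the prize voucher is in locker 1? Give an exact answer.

Apply Bayes' rule, conditioning on where the prize voucher actually is.
If it is in any of lockers 1, 2, and 3 (prior 1/4 each): locker 4 is available, opened with probability 5/6; weight (1/4)·(5/6) = 5/24 each.
If it is in locker 4 (prior 1/4): the attendant opened locker 4, so this case is ruled out; weight (1/4)·0 = 0.
The weights sum to 5/8.
So P(the prize voucher in locker 1 | the attendant opened locker 4) = (5/24) / (5/8) = 1/3.

1/3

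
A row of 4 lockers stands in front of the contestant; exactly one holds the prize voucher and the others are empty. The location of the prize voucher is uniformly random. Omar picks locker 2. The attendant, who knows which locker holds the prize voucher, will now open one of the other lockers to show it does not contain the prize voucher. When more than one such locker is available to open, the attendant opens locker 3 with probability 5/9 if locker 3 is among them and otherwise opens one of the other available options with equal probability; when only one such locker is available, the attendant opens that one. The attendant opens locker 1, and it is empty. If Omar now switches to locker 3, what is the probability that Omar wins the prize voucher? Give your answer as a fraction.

Condition on the true location of the prize voucher.
If it is in locker 1 (prior 1/4): the attendant opened locker 1, so this case is ruled out; weight (1/4)·0 = 0.
If it is in locker 2 (prior 1/4): locker 3 is available but not opened; locker 1 gets probability (1 − 5/9)/2 = 2/9; weight (1/4)·(2/9) = 1/18.
If it is in locker 3 (prior 1/4): locker 3 holds the prize so is unavailable; the attendant chooses uniformly among the 2 others, probability 1/2; weight (1/4)·(1/2) = 1/8.
If it is in locker 4 (prior 1/4): locker 3 is available but not opened, probability 4/9; weight (1/4)·(4/9) = 1/9.
The weights sum to 7/24.
So P(the prize voucher in locker 3 | the attendant opened locker 1) = (1/8) / (7/24) = 3/7.

3/7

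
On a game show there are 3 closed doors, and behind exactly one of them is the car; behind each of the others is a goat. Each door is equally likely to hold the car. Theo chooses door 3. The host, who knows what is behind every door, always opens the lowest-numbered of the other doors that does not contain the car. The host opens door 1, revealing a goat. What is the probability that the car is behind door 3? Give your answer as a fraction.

1/2

Condition on the true location of the car.
If it is behind door 1 (prior 1/3): the host opened door 1, so this case is ruled out; weight (1/3)·0 = 0.
If it is behind either of doors 2 and 3 (prior 1/3 each): door 1 is the lowest-numbered option available, probability 1; weight (1/3)·1 = 1/3 each.
The weights sum to 2/3.
So P(the car behind door 3 | the host opened door 1) = (1/3) / (2/3) = 1/2.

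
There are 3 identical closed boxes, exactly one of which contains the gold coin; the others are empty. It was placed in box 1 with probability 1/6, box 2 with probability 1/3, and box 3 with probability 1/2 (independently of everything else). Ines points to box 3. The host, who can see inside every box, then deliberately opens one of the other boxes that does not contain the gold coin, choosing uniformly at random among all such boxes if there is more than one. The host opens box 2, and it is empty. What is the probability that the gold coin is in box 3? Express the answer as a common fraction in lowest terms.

Condition on the true location of the gold coin.
If it is in box 1 (prior 1/6): the host has no choice, probability 1; weight (1/6)·1 = 1/6.
If it is in box 2 (prior 1/3): the host opened box 2, so this case is ruled out; weight (1/3)·0 = 0.
If it is in box 3 (prior 1/2): the host has 2 equally likely choices, so probability 1/2; weight (1/2)·(1/2) = 1/4.
The weights sum to 5/12.
So P(the gold coin in box 3 | the host opened box 2) = (1/4) / (5/12) = 3/5.

3/5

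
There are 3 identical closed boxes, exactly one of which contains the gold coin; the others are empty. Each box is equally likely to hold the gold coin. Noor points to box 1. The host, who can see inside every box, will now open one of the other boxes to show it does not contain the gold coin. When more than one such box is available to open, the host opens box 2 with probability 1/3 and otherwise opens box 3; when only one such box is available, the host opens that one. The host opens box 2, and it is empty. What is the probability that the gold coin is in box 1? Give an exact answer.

Apply Bayes' rule, conditioning on where the gold coin actually is.
If it is in box 1 (prior 1/3): box 2 is available, opened with probability 1/3; weight (1/3)·(1/3) = 1/9.
If it is in box 2 (prior 1/3): the host opened box 2, so this case is ruled out; weight (1/3)·0 = 0.
If it is in box 3 (prior 1/3): only box 2 is available, probability 1; weight (1/3)·1 = 1/3.
The weights sum to 4/9.
So P(the gold coin in box 1 | the host opened box 2) = (1/9) / (4/9) = 1/4.

1/4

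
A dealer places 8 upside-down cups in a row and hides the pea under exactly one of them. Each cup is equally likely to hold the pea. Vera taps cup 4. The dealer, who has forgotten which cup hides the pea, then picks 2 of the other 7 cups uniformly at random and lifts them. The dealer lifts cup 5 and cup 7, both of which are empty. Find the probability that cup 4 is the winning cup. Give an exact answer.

Because the dealer chose which cups to lift without knowing where the pea is, the choice is independent of the prize location. Learning that none of the 2 opened cups holds the pea simply rules out those 2 locations and leaves the remaining 6 cups still equally likely by symmetry.
So P(the pea under cup 4) = 1/6.

1/6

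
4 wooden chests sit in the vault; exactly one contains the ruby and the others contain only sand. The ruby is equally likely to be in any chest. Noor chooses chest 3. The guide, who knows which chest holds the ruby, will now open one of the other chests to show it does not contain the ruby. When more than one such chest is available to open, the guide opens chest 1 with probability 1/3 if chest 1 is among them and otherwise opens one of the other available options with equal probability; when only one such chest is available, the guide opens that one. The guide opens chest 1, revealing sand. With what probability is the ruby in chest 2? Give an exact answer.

1/3

Condition on the true location of the ruby.
If it is in chest 1 (prior 1/4): the guide opened chest 1, so this case is ruled out; weight (1/4)·0 = 0.
If it is in any of chests 2, 3, and 4 (prior 1/4 each): chest 1 is available, opened with probability 1/3; weight (1/4)·(1/3) = 1/12 each.
The weights sum to 1/4.
So P(the ruby in chest 2 | the guide opened chest 1) = (1/12) / (1/4) = 1/3.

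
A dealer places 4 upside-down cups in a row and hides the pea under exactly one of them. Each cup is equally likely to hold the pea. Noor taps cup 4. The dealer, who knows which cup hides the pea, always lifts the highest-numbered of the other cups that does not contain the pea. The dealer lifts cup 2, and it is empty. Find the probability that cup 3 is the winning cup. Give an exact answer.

Consider each possible location of the pea in turn.
If it is under either of cups 1 and 4 (prior 1/4 each): the dealer would have opened cup 3 instead, probability 0; weight (1/4)·0 = 0 each.
If it is under cup 2 (prior 1/4): the dealer opened cup 2, so this case is ruled out; weight (1/4)·0 = 0.
If it is under cup 3 (prior 1/4): cup 2 is the highest-numbered option available, probability 1; weight (1/4)·1 = 1/4.
The weights sum to 1/4.
So P(the pea under cup 3 | the dealer opened cup 2) = (1/4) / (1/4) = 1.

1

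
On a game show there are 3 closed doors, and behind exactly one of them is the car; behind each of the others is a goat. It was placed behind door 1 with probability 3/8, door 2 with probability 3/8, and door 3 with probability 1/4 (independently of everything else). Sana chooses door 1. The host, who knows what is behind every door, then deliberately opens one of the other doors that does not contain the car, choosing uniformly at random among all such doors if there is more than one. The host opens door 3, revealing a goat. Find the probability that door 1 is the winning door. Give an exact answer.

1/3

Apply Bayes' rule, conditioning on where the car actually is.
If it is behind door 1 (prior 3/8): the host has 2 equally likely choices, so probability 1/2; weight (3/8)·(1/2) = 3/16.
If it is behind door 2 (prior 3/8): the host has no choice, probability 1; weight (3/8)·1 = 3/8.
If it is behind door 3 (prior 1/4): the host opened door 3, so this case is ruled out; weight (1/4)·0 = 0.
The weights sum to 9/16.
So P(the car behind door 1 | the host opened door 3) = (3/16) / (9/16) = 1/3.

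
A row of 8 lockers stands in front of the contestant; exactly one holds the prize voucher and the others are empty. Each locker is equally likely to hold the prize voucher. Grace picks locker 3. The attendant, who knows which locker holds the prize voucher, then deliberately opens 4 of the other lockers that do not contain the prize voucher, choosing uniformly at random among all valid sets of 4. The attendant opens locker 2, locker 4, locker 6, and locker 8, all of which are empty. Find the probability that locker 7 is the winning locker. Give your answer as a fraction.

7/24

Condition on the true location of the prize voucher.
If it is in any of lockers 1, 5, and 7 (prior 1/8 each): the attendant has 15 equally likely choices, so probability 1/15; weight (1/8)·(1/15) = 1/120 each.
If it is in any of lockers 2, 4, 6, and 8 (prior 1/8 each): that locker was opened and seen not to hold the prize — ruled out; weight (1/8)·0 = 0 each.
If it is in locker 3 (prior 1/8): the attendant has 35 equally likely choices, so probability 1/35; weight (1/8)·(1/35) = 1/280.
The weights sum to 1/35.
So P(the prize voucher in locker 7 | the attendant opened locker 2, locker 4, locker 6, and locker 8) = (1/120) / (1/35) = 7/24.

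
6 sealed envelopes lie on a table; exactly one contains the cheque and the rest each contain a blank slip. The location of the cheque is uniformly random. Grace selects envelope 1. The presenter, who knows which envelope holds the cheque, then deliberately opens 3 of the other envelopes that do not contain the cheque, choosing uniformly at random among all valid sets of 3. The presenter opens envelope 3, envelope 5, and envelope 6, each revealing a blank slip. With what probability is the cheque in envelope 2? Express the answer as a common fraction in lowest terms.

5/12

Condition on the true location of the cheque.
If it is in envelope 1 (prior 1/6): the presenter has 10 equally likely choices, so probability 1/10; weight (1/6)·(1/10) = 1/60.
If it is in either of envelopes 2 and 4 (prior 1/6 each): the presenter has 4 equally likely choices, so probability 1/4; weight (1/6)·(1/4) = 1/24 each.
If it is in any of envelopes 3, 5, and 6 (prior 1/6 each): that envelope was opened and seen not to hold the prize — ruled out; weight (1/6)·0 = 0 each.
The weights sum to 1/10.
So P(the cheque in envelope 2 | the presenter opened envelope 3, envelope 5, and envelope 6) = (1/24) / (1/10) = 5/12.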